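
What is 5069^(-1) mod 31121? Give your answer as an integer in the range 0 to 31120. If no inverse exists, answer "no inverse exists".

9596

Run Euclid on (31121, 5069):
31121 = 6×5069 + 707
5069 = 7×707 + 120
707 = 5×120 + 107
120 = 1×107 + 13
107 = 8×13 + 3
13 = 4×3 + 1
3 = 3×1 + 0
Since gcd(5069, 31121) = 1, back-substitute to write 1 as a combination:
1 = 13 − 4·3
1 = −4·107 + 33·13
1 = 33·120 − 37·107
1 = −37·707 + 218·120
1 = 218·5069 − 1563·707
1 = −1563·31121 + 9596·5069
So 5069·9596 ≡ 1 (mod 31121).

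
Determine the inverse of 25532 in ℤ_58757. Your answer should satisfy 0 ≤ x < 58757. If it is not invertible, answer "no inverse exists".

gcd(58757, 25532) by repeated division:
58757 = 2×25532 + 7693
25532 = 3×7693 + 2453
7693 = 3×2453 + 334
2453 = 7×334 + 115
334 = 2×115 + 104
115 = 1×104 + 11
104 = 9×11 + 5
11 = 2×5 + 1
5 = 5×1 + 0
gcd = 1, so the inverse exists. Back-substitute:
1 = 11 − 2·5
1 = −2·104 + 19·11
1 = 19·115 − 21·104
1 = −21·334 + 61·115
1 = 61·2453 − 448·334
1 = −448·7693 + 1405·2453
1 = 1405·25532 − 4663·7693
1 = −4663·58757 + 10731·25532
So 25532·10731 ≡ 1 (mod 58757).

10731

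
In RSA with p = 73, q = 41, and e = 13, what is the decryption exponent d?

2437

φ(n) = (p−1)(q−1) = 72·40 = 2880.
Need d with 13·d ≡ 1 (mod 2880). Apply the extended Euclidean algorithm:
2880 = 221·13 + 7
13 = 1·7 + 6
7 = 1·6 + 1
6 = 6·1 + 0
Back-substitute:
1 = 7 − 6
1 = −13 + 2·7
1 = 2·2880 − 443·13
So 13·(-443) ≡ 1 (mod 2880), hence d ≡ -443 ≡ 2437 (mod 2880).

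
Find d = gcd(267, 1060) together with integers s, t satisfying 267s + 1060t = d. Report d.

Euclidean algorithm:
1060 = 3*267 + 259
267 = 1*259 + 8
259 = 32*8 + 3
8 = 2*3 + 2
3 = 1*2 + 1
2 = 2*1 + 0
gcd(267, 1060) = 1.
Express as a combination:
1 = 3 − 2
1 = −8 + 3·3
1 = 3·259 − 97·8
1 = −97·267 + 100·259
1 = 100·1060 − 397·267
So 1 = (100)·1060 + (-397)·267.

1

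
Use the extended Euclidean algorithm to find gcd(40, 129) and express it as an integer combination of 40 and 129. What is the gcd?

Repeated division:
129 = 3·40 + 9
40 = 4·9 + 4
9 = 2·4 + 1
4 = 4·1 + 0
gcd(40, 129) = 1.
Working backward:
1 = 9 − 2·4
1 = −2·40 + 9·9
1 = 9·129 − 29·40
So 1 = (9)·129 + (-29)·40.

1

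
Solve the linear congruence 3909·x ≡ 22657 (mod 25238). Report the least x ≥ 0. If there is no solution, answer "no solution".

First find gcd(3909, 25238):
25238 = 6*3909 + 1784
3909 = 2*1784 + 341
1784 = 5*341 + 79
341 = 4*79 + 25
79 = 3*25 + 4
25 = 6*4 + 1
4 = 4*1 + 0
gcd = 1, so a unique solution mod 25238 exists.
Back-substitute for the Bézout coefficients:
1 = 25 − 6·4
1 = −6·79 + 19·25
1 = 19·341 − 82·79
1 = −82·1784 + 429·341
1 = 429·3909 − 940·1784
1 = −940·25238 + 6069·3909
So 3909·(6069) ≡ 1 (mod 25238), giving 3909⁻¹ ≡ 6069.
x ≡ 3909⁻¹·22657 ≡ 6069·22657 ≡ 8709 (mod 25238).

8709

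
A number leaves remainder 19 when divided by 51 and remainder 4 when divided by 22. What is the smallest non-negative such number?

70

Write x = 19 + 51·k. Then 51·k ≡ 4 − 19 ≡ 7 (mod 22).
Need 51⁻¹ mod 22. Extended Euclid on (22, 7):
22 = 3·7 + 1
7 = 7·1 + 0
Back-substitute:
1 = 22 − 3·7
51⁻¹ ≡ 19 (mod 22), so k ≡ 19·7 ≡ 1 (mod 22).
x = 19 + 51·1 = 70.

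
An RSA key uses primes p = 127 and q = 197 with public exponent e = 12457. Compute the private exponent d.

793

φ(n) = (p−1)(q−1) = 126·196 = 24696.
Need d with 12457·d ≡ 1 (mod 24696). Apply the extended Euclidean algorithm:
24696 = 1×12457 + 12239
12457 = 1×12239 + 218
12239 = 56×218 + 31
218 = 7×31 + 1
31 = 31×1 + 0
Back-substitute:
1 = 218 − 7·31
1 = −7·12239 + 393·218
1 = 393·12457 − 400·12239
1 = −400·24696 + 793·12457
So 12457·793 ≡ 1 (mod 24696), hence d = 793.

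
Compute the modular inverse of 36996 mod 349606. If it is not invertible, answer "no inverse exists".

no inverse exists

Euclidean algorithm on 349606, 36996:
349606 = 9*36996 + 16642
36996 = 2*16642 + 3712
16642 = 4*3712 + 1794
3712 = 2*1794 + 124
1794 = 14*124 + 58
124 = 2*58 + 8
58 = 7*8 + 2
8 = 4*2 + 0
gcd(36996, 349606) = 2 ≠ 1, so 36996 has no multiplicative inverse modulo 349606.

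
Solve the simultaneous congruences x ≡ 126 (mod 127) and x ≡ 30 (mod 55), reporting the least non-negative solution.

Write x = 126 + 127·k. Then 127·k ≡ 30 − 126 ≡ 14 (mod 55).
Need 127⁻¹ mod 55. Extended Euclid on (55, 17):
55 = 3×17 + 4
17 = 4×4 + 1
4 = 4×1 + 0
Back-substitute:
1 = 17 − 4·4
1 = −4·55 + 13·17
127⁻¹ ≡ 13 (mod 55), so k ≡ 13·14 ≡ 17 (mod 55).
x = 126 + 127·17 = 2285.

2285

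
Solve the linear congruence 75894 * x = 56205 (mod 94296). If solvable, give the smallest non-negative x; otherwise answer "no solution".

no solution

gcd(75894, 94296):
94296 = 1·75894 + 18402
75894 = 4·18402 + 2286
18402 = 8·2286 + 114
2286 = 20·114 + 6
114 = 19·6 + 0
gcd = 6, but 6 ∤ 56205, so the congruence has no solution.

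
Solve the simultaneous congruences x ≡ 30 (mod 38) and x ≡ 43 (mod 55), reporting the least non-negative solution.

1968

Write x = 30 + 38·k. Then 38·k ≡ 43 − 30 ≡ 13 (mod 55).
Need 38⁻¹ mod 55. Extended Euclid on (55, 38):
55 = 1·38 + 17
38 = 2·17 + 4
17 = 4·4 + 1
4 = 4·1 + 0
Back-substitute:
1 = 17 − 4·4
1 = −4·38 + 9·17
1 = 9·55 − 13·38
38⁻¹ ≡ 42 (mod 55), so k ≡ 42·13 ≡ 51 (mod 55).
x = 30 + 38·51 = 1968.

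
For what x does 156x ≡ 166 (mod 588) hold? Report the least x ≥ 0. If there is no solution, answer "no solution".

no solution

gcd(156, 588):
588 = 3·156 + 120
156 = 1·120 + 36
120 = 3·36 + 12
36 = 3·12 + 0
gcd = 12, but 12 ∤ 166, so the congruence has no solution.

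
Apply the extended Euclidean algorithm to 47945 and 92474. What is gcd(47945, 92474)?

1

Apply Euclid's algorithm to 92474 and 47945:
92474 = 1×47945 + 44529
47945 = 1×44529 + 3416
44529 = 13×3416 + 121
3416 = 28×121 + 28
121 = 4×28 + 9
28 = 3×9 + 1
9 = 9×1 + 0
gcd(47945, 92474) = 1.
Working backward:
1 = 28 − 3·9
1 = −3·121 + 13·28
1 = 13·3416 − 367·121
1 = −367·44529 + 4784·3416
1 = 4784·47945 − 5151·44529
1 = −5151·92474 + 9935·47945
So 1 = (-5151)·92474 + (9935)·47945.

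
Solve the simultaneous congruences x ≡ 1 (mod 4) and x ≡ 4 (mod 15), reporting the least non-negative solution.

49

Write x = 1 + 4·k. Then 4·k ≡ 4 − 1 ≡ 3 (mod 15).
Need 4⁻¹ mod 15. Extended Euclid on (15, 4):
15 = 3·4 + 3
4 = 1·3 + 1
3 = 3·1 + 0
Back-substitute:
1 = 4 − 3
1 = −15 + 4·4
4⁻¹ ≡ 4 (mod 15), so k ≡ 4·3 ≡ 12 (mod 15).
x = 1 + 4·12 = 49.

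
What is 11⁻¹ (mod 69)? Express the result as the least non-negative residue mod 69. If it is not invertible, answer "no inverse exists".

44

Apply the Euclidean algorithm to 69 and 11:
69 = 6×11 + 3
11 = 3×3 + 2
3 = 1×2 + 1
2 = 2×1 + 0
Since gcd(11, 69) = 1, back-substitute to write 1 as a combination:
1 = 3 − 2
1 = −11 + 4·3
1 = 4·69 − 25·11
Thus 11·(-25) ≡ 1 (mod 69); reducing, -25 mod 69 = 44.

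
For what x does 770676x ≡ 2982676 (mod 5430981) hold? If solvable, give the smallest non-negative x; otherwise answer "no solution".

gcd(770676, 5430981):
5430981 = 7×770676 + 36249
770676 = 21×36249 + 9447
36249 = 3×9447 + 7908
9447 = 1×7908 + 1539
7908 = 5×1539 + 213
1539 = 7×213 + 48
213 = 4×48 + 21
48 = 2×21 + 6
21 = 3×6 + 3
6 = 2×3 + 0
gcd = 3, but 3 ∤ 2982676, so the congruence has no solution.

no solution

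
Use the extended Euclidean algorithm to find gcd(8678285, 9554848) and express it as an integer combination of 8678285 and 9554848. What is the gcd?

Apply Euclid's algorithm to 9554848 and 8678285:
9554848 = 1·8678285 + 876563
8678285 = 9·876563 + 789218
876563 = 1·789218 + 87345
789218 = 9·87345 + 3113
87345 = 28·3113 + 181
3113 = 17·181 + 36
181 = 5·36 + 1
36 = 36·1 + 0
gcd(8678285, 9554848) = 1.
Express as a combination:
1 = 181 − 5·36
1 = −5·3113 + 86·181
1 = 86·87345 − 2413·3113
1 = −2413·789218 + 21803·87345
1 = 21803·876563 − 24216·789218
1 = −24216·8678285 + 239747·876563
1 = 239747·9554848 − 263963·8678285
So 1 = (239747)·9554848 + (-263963)·8678285.

1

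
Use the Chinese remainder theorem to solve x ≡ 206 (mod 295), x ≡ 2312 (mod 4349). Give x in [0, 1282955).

Write x = 206 + 295·k. Then 295·k ≡ 2312 − 206 ≡ 2106 (mod 4349).
Need 295⁻¹ mod 4349. Extended Euclid on (4349, 295):
4349 = 14·295 + 219
295 = 1·219 + 76
219 = 2·76 + 67
76 = 1·67 + 9
67 = 7·9 + 4
9 = 2·4 + 1
4 = 4·1 + 0
Back-substitute:
1 = 9 − 2·4
1 = −2·67 + 15·9
1 = 15·76 − 17·67
1 = −17·219 + 49·76
1 = 49·295 − 66·219
1 = −66·4349 + 973·295
295⁻¹ ≡ 973 (mod 4349), so k ≡ 973·2106 ≡ 759 (mod 4349).
x = 206 + 295·759 = 224111.

224111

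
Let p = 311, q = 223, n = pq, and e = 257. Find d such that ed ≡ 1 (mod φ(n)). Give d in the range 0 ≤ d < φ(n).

φ(n) = (p−1)(q−1) = 310·222 = 68820.
Need d with 257·d ≡ 1 (mod 68820). Apply the extended Euclidean algorithm:
68820 = 267×257 + 201
257 = 1×201 + 56
201 = 3×56 + 33
56 = 1×33 + 23
33 = 1×23 + 10
23 = 2×10 + 3
10 = 3×3 + 1
3 = 3×1 + 0
Back-substitute:
1 = 10 − 3·3
1 = −3·23 + 7·10
1 = 7·33 − 10·23
1 = −10·56 + 17·33
1 = 17·201 − 61·56
1 = −61·257 + 78·201
1 = 78·68820 − 20887·257
So 257·(-20887) ≡ 1 (mod 68820), hence d ≡ -20887 ≡ 47933 (mod 68820).

47933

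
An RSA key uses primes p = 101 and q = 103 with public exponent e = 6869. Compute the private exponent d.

φ(n) = (p−1)(q−1) = 100·102 = 10200.
Need d with 6869·d ≡ 1 (mod 10200). Apply the extended Euclidean algorithm:
10200 = 1×6869 + 3331
6869 = 2×3331 + 207
3331 = 16×207 + 19
207 = 10×19 + 17
19 = 1×17 + 2
17 = 8×2 + 1
2 = 2×1 + 0
Back-substitute:
1 = 17 − 8·2
1 = −8·19 + 9·17
1 = 9·207 − 98·19
1 = −98·3331 + 1577·207
1 = 1577·6869 − 3252·3331
1 = −3252·10200 + 4829·6869
So 6869·4829 ≡ 1 (mod 10200), hence d = 4829.

4829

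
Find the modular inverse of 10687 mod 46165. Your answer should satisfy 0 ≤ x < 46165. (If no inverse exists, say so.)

4553

gcd(46165, 10687) by repeated division:
46165 = 4×10687 + 3417
10687 = 3×3417 + 436
3417 = 7×436 + 365
436 = 1×365 + 71
365 = 5×71 + 10
71 = 7×10 + 1
10 = 10×1 + 0
gcd = 1, so the inverse exists. Back-substitute:
1 = 71 − 7·10
1 = −7·365 + 36·71
1 = 36·436 − 43·365
1 = −43·3417 + 337·436
1 = 337·10687 − 1054·3417
1 = −1054·46165 + 4553·10687
So 10687·4553 ≡ 1 (mod 46165).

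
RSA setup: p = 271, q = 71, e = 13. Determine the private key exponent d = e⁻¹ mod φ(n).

10177

φ(n) = (p−1)(q−1) = 270·70 = 18900.
Need d with 13·d ≡ 1 (mod 18900). Apply the extended Euclidean algorithm:
18900 = 1453*13 + 11
13 = 1*11 + 2
11 = 5*2 + 1
2 = 2*1 + 0
Back-substitute:
1 = 11 − 5·2
1 = −5·13 + 6·11
1 = 6·18900 − 8723·13
So 13·(-8723) ≡ 1 (mod 18900), hence d ≡ -8723 ≡ 10177 (mod 18900).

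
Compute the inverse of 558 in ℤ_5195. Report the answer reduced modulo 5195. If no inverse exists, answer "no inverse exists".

2132

Extended Euclidean algorithm:
5195 = 9*558 + 173
558 = 3*173 + 39
173 = 4*39 + 17
39 = 2*17 + 5
17 = 3*5 + 2
5 = 2*2 + 1
2 = 2*1 + 0
gcd = 1, so the inverse exists. Back-substitute:
1 = 5 − 2·2
1 = −2·17 + 7·5
1 = 7·39 − 16·17
1 = −16·173 + 71·39
1 = 71·558 − 229·173
1 = −229·5195 + 2132·558
So 558·2132 ≡ 1 (mod 5195).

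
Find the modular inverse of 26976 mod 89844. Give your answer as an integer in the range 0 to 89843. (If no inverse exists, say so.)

Compute gcd(26976, 89844):
89844 = 3·26976 + 8916
26976 = 3·8916 + 228
8916 = 39·228 + 24
228 = 9·24 + 12
24 = 2·12 + 0
gcd(26976, 89844) = 12 ≠ 1, so 26976 has no multiplicative inverse modulo 89844.

no inverse exists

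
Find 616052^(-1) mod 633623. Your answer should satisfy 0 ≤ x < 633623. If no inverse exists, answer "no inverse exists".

Extended Euclidean algorithm:
633623 = 1·616052 + 17571
616052 = 35·17571 + 1067
17571 = 16·1067 + 499
1067 = 2·499 + 69
499 = 7·69 + 16
69 = 4·16 + 5
16 = 3·5 + 1
5 = 5·1 + 0
The gcd is 1. Working backward:
1 = 16 − 3·5
1 = −3·69 + 13·16
1 = 13·499 − 94·69
1 = −94·1067 + 201·499
1 = 201·17571 − 3310·1067
1 = −3310·616052 + 116051·17571
1 = 116051·633623 − 119361·616052
So 616052·(-119361) ≡ 1 (mod 633623), and -119361 ≡ 514262 (mod 633623).

514262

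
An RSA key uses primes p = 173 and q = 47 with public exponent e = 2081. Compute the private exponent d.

φ(n) = (p−1)(q−1) = 172·46 = 7912.
Need d with 2081·d ≡ 1 (mod 7912). Apply the extended Euclidean algorithm:
7912 = 3·2081 + 1669
2081 = 1·1669 + 412
1669 = 4·412 + 21
412 = 19·21 + 13
21 = 1·13 + 8
13 = 1·8 + 5
8 = 1·5 + 3
5 = 1·3 + 2
3 = 1·2 + 1
2 = 2·1 + 0
Back-substitute:
1 = 3 − 2
1 = −5 + 2·3
1 = 2·8 − 3·5
1 = −3·13 + 5·8
1 = 5·21 − 8·13
1 = −8·412 + 157·21
1 = 157·1669 − 636·412
1 = −636·2081 + 793·1669
1 = 793·7912 − 3015·2081
So 2081·(-3015) ≡ 1 (mod 7912), hence d ≡ -3015 ≡ 4897 (mod 7912).

4897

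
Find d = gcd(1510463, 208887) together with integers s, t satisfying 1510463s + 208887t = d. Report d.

Apply Euclid's algorithm to 1510463 and 208887:
1510463 = 7*208887 + 48254
208887 = 4*48254 + 15871
48254 = 3*15871 + 641
15871 = 24*641 + 487
641 = 1*487 + 154
487 = 3*154 + 25
154 = 6*25 + 4
25 = 6*4 + 1
4 = 4*1 + 0
gcd(1510463, 208887) = 1.
Working backward:
1 = 25 − 6·4
1 = −6·154 + 37·25
1 = 37·487 − 117·154
1 = −117·641 + 154·487
1 = 154·15871 − 3813·641
1 = −3813·48254 + 11593·15871
1 = 11593·208887 − 50185·48254
1 = −50185·1510463 + 362888·208887
So 1 = (-50185)·1510463 + (362888)·208887.

1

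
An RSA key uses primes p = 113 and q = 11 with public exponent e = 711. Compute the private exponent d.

φ(n) = (p−1)(q−1) = 112·10 = 1120.
Need d with 711·d ≡ 1 (mod 1120). Apply the extended Euclidean algorithm:
1120 = 1*711 + 409
711 = 1*409 + 302
409 = 1*302 + 107
302 = 2*107 + 88
107 = 1*88 + 19
88 = 4*19 + 12
19 = 1*12 + 7
12 = 1*7 + 5
7 = 1*5 + 2
5 = 2*2 + 1
2 = 2*1 + 0
Back-substitute:
1 = 5 − 2·2
1 = −2·7 + 3·5
1 = 3·12 − 5·7
1 = −5·19 + 8·12
1 = 8·88 − 37·19
1 = −37·107 + 45·88
1 = 45·302 − 127·107
1 = −127·409 + 172·302
1 = 172·711 − 299·409
1 = −299·1120 + 471·711
So 711·471 ≡ 1 (mod 1120), hence d = 471.

471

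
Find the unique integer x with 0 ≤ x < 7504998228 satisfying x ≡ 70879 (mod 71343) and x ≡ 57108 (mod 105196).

Write x = 70879 + 71343·k. Then 71343·k ≡ 57108 − 70879 ≡ 91425 (mod 105196).
Need 71343⁻¹ mod 105196. Extended Euclid on (105196, 71343):
105196 = 1*71343 + 33853
71343 = 2*33853 + 3637
33853 = 9*3637 + 1120
3637 = 3*1120 + 277
1120 = 4*277 + 12
277 = 23*12 + 1
12 = 12*1 + 0
Back-substitute:
1 = 277 − 23·12
1 = −23·1120 + 93·277
1 = 93·3637 − 302·1120
1 = −302·33853 + 2811·3637
1 = 2811·71343 − 5924·33853
1 = −5924·105196 + 8735·71343
71343⁻¹ ≡ 8735 (mod 105196), so k ≡ 8735·91425 ≡ 54539 (mod 105196).
x = 70879 + 71343·54539 = 3891046756.

3891046756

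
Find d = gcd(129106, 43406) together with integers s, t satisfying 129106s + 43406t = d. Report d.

2

Repeated division:
129106 = 2×43406 + 42294
43406 = 1×42294 + 1112
42294 = 38×1112 + 38
1112 = 29×38 + 10
38 = 3×10 + 8
10 = 1×8 + 2
8 = 4×2 + 0
gcd(129106, 43406) = 2.
Working backward:
2 = 10 − 8
2 = −38 + 4·10
2 = 4·1112 − 117·38
2 = −117·42294 + 4450·1112
2 = 4450·43406 − 4567·42294
2 = −4567·129106 + 13584·43406
So 2 = (-4567)·129106 + (13584)·43406.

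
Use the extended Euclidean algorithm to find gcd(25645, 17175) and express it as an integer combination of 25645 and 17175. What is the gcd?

Repeated division:
25645 = 1*17175 + 8470
17175 = 2*8470 + 235
8470 = 36*235 + 10
235 = 23*10 + 5
10 = 2*5 + 0
gcd(25645, 17175) = 5.
Back-substituting:
5 = 235 − 23·10
5 = −23·8470 + 829·235
5 = 829·17175 − 1681·8470
5 = −1681·25645 + 2510·17175
So 5 = (-1681)·25645 + (2510)·17175.

5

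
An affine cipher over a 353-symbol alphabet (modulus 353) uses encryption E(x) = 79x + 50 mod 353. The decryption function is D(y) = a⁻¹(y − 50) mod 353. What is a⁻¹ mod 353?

Extended Euclidean algorithm:
353 = 4×79 + 37
79 = 2×37 + 5
37 = 7×5 + 2
5 = 2×2 + 1
2 = 2×1 + 0
Since gcd(79, 353) = 1, back-substitute to write 1 as a combination:
1 = 5 − 2·2
1 = −2·37 + 15·5
1 = 15·79 − 32·37
1 = −32·353 + 143·79
So 79·143 ≡ 1 (mod 353).

143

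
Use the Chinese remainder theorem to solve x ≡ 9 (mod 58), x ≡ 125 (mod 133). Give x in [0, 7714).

125

Write x = 9 + 58·k. Then 58·k ≡ 125 − 9 ≡ 116 (mod 133).
Need 58⁻¹ mod 133. Extended Euclid on (133, 58):
133 = 2*58 + 17
58 = 3*17 + 7
17 = 2*7 + 3
7 = 2*3 + 1
3 = 3*1 + 0
Back-substitute:
1 = 7 − 2·3
1 = −2·17 + 5·7
1 = 5·58 − 17·17
1 = −17·133 + 39·58
58⁻¹ ≡ 39 (mod 133), so k ≡ 39·116 ≡ 2 (mod 133).
x = 9 + 58·2 = 125.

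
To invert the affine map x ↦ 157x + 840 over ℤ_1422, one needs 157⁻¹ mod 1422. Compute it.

1105

Run Euclid on (1422, 157):
1422 = 9·157 + 9
157 = 17·9 + 4
9 = 2·4 + 1
4 = 4·1 + 0
gcd = 1, so the inverse exists. Back-substitute:
1 = 9 − 2·4
1 = −2·157 + 35·9
1 = 35·1422 − 317·157
Hence 157⁻¹ ≡ -317 ≡ 1105 (mod 1422).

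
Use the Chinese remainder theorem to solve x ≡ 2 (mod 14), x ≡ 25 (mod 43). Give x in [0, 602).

Write x = 2 + 14·k. Then 14·k ≡ 25 − 2 ≡ 23 (mod 43).
Need 14⁻¹ mod 43. Extended Euclid on (43, 14):
43 = 3*14 + 1
14 = 14*1 + 0
Back-substitute:
1 = 43 − 3·14
14⁻¹ ≡ 40 (mod 43), so k ≡ 40·23 ≡ 17 (mod 43).
x = 2 + 14·17 = 240.

240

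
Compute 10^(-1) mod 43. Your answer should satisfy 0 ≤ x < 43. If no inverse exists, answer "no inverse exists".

13

gcd(43, 10) by repeated division:
43 = 4·10 + 3
10 = 3·3 + 1
3 = 3·1 + 0
gcd = 1, so the inverse exists. Back-substitute:
1 = 10 − 3·3
1 = −3·43 + 13·10
So 10·13 ≡ 1 (mod 43).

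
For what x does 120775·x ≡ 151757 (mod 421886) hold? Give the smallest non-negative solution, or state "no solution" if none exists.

296703

First find gcd(120775, 421886):
421886 = 3·120775 + 59561
120775 = 2·59561 + 1653
59561 = 36·1653 + 53
1653 = 31·53 + 10
53 = 5·10 + 3
10 = 3·3 + 1
3 = 3·1 + 0
gcd = 1, so a unique solution mod 421886 exists.
Back-substitute for the Bézout coefficients:
1 = 10 − 3·3
1 = −3·53 + 16·10
1 = 16·1653 − 499·53
1 = −499·59561 + 17980·1653
1 = 17980·120775 − 36459·59561
1 = −36459·421886 + 127357·120775
So 120775·(127357) ≡ 1 (mod 421886), giving 120775⁻¹ ≡ 127357.
x ≡ 120775⁻¹·151757 ≡ 127357·151757 ≡ 296703 (mod 421886).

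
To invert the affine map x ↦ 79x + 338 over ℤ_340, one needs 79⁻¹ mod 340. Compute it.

99

Apply the Euclidean algorithm to 340 and 79:
340 = 4·79 + 24
79 = 3·24 + 7
24 = 3·7 + 3
7 = 2·3 + 1
3 = 3·1 + 0
The gcd is 1. Working backward:
1 = 7 − 2·3
1 = −2·24 + 7·7
1 = 7·79 − 23·24
1 = −23·340 + 99·79
So 79·99 ≡ 1 (mod 340).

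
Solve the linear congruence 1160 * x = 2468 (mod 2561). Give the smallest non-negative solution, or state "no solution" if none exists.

First find gcd(1160, 2561):
2561 = 2*1160 + 241
1160 = 4*241 + 196
241 = 1*196 + 45
196 = 4*45 + 16
45 = 2*16 + 13
16 = 1*13 + 3
13 = 4*3 + 1
3 = 3*1 + 0
gcd = 1, so a unique solution mod 2561 exists.
Back-substitute for the Bézout coefficients:
1 = 13 − 4·3
1 = −4·16 + 5·13
1 = 5·45 − 14·16
1 = −14·196 + 61·45
1 = 61·241 − 75·196
1 = −75·1160 + 361·241
1 = 361·2561 − 797·1160
So 1160·(-797) ≡ 1 (mod 2561), giving 1160⁻¹ ≡ 1764.
x ≡ 1160⁻¹·2468 ≡ 1764·2468 ≡ 2413 (mod 2561).

2413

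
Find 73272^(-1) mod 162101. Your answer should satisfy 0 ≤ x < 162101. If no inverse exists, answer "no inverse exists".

157683

gcd(162101, 73272) by repeated division:
162101 = 2×73272 + 15557
73272 = 4×15557 + 11044
15557 = 1×11044 + 4513
11044 = 2×4513 + 2018
4513 = 2×2018 + 477
2018 = 4×477 + 110
477 = 4×110 + 37
110 = 2×37 + 36
37 = 1×36 + 1
36 = 36×1 + 0
gcd = 1, so the inverse exists. Back-substitute:
1 = 37 − 36
1 = −110 + 3·37
1 = 3·477 − 13·110
1 = −13·2018 + 55·477
1 = 55·4513 − 123·2018
1 = −123·11044 + 301·4513
1 = 301·15557 − 424·11044
1 = −424·73272 + 1997·15557
1 = 1997·162101 − 4418·73272
So 73272·(-4418) ≡ 1 (mod 162101), and -4418 ≡ 157683 (mod 162101).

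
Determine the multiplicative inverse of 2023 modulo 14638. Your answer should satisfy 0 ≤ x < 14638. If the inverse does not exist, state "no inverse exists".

gcd(14638, 2023) by repeated division:
14638 = 7×2023 + 477
2023 = 4×477 + 115
477 = 4×115 + 17
115 = 6×17 + 13
17 = 1×13 + 4
13 = 3×4 + 1
4 = 4×1 + 0
Since gcd(2023, 14638) = 1, back-substitute to write 1 as a combination:
1 = 13 − 3·4
1 = −3·17 + 4·13
1 = 4·115 − 27·17
1 = −27·477 + 112·115
1 = 112·2023 − 475·477
1 = −475·14638 + 3437·2023
So 2023·3437 ≡ 1 (mod 14638).

3437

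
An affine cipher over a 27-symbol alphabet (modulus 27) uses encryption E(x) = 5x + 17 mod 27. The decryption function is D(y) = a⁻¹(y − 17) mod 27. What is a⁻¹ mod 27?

11

gcd(27, 5) by repeated division:
27 = 5·5 + 2
5 = 2·2 + 1
2 = 2·1 + 0
Since gcd(5, 27) = 1, back-substitute to write 1 as a combination:
1 = 5 − 2·2
1 = −2·27 + 11·5
So 5·11 ≡ 1 (mod 27).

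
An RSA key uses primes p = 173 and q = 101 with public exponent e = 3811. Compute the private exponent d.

12091

φ(n) = (p−1)(q−1) = 172·100 = 17200.
Need d with 3811·d ≡ 1 (mod 17200). Apply the extended Euclidean algorithm:
17200 = 4*3811 + 1956
3811 = 1*1956 + 1855
1956 = 1*1855 + 101
1855 = 18*101 + 37
101 = 2*37 + 27
37 = 1*27 + 10
27 = 2*10 + 7
10 = 1*7 + 3
7 = 2*3 + 1
3 = 3*1 + 0
Back-substitute:
1 = 7 − 2·3
1 = −2·10 + 3·7
1 = 3·27 − 8·10
1 = −8·37 + 11·27
1 = 11·101 − 30·37
1 = −30·1855 + 551·101
1 = 551·1956 − 581·1855
1 = −581·3811 + 1132·1956
1 = 1132·17200 − 5109·3811
So 3811·(-5109) ≡ 1 (mod 17200), hence d ≡ -5109 ≡ 12091 (mod 17200).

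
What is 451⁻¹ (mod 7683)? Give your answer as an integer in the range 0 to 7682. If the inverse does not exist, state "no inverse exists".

Extended Euclidean algorithm:
7683 = 17×451 + 16
451 = 28×16 + 3
16 = 5×3 + 1
3 = 3×1 + 0
Since gcd(451, 7683) = 1, back-substitute to write 1 as a combination:
1 = 16 − 5·3
1 = −5·451 + 141·16
1 = 141·7683 − 2402·451
Hence 451⁻¹ ≡ -2402 ≡ 5281 (mod 7683).

5281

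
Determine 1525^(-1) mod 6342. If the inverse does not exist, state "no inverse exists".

1651

gcd(6342, 1525) by repeated division:
6342 = 4*1525 + 242
1525 = 6*242 + 73
242 = 3*73 + 23
73 = 3*23 + 4
23 = 5*4 + 3
4 = 1*3 + 1
3 = 3*1 + 0
Since gcd(1525, 6342) = 1, back-substitute to write 1 as a combination:
1 = 4 − 3
1 = −23 + 6·4
1 = 6·73 − 19·23
1 = −19·242 + 63·73
1 = 63·1525 − 397·242
1 = −397·6342 + 1651·1525
So 1525·1651 ≡ 1 (mod 6342).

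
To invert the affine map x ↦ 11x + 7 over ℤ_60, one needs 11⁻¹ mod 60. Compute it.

Extended Euclidean algorithm:
60 = 5·11 + 5
11 = 2·5 + 1
5 = 5·1 + 0
The gcd is 1. Working backward:
1 = 11 − 2·5
1 = −2·60 + 11·11
So 11·11 ≡ 1 (mod 60).

11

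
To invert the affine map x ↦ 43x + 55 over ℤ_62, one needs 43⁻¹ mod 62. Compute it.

gcd(62, 43) by repeated division:
62 = 1·43 + 19
43 = 2·19 + 5
19 = 3·5 + 4
5 = 1·4 + 1
4 = 4·1 + 0
The gcd is 1. Working backward:
1 = 5 − 4
1 = −19 + 4·5
1 = 4·43 − 9·19
1 = −9·62 + 13·43
So 43·13 ≡ 1 (mod 62).

13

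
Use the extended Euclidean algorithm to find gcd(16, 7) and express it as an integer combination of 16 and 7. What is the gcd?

1

Apply Euclid's algorithm to 16 and 7:
16 = 2*7 + 2
7 = 3*2 + 1
2 = 2*1 + 0
gcd(16, 7) = 1.
Working backward:
1 = 7 − 3·2
1 = −3·16 + 7·7
So 1 = (-3)·16 + (7)·7.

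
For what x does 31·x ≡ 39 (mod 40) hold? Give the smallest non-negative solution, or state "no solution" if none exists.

9

First find gcd(31, 40):
40 = 1*31 + 9
31 = 3*9 + 4
9 = 2*4 + 1
4 = 4*1 + 0
gcd = 1, so a unique solution mod 40 exists.
Back-substitute for the Bézout coefficients:
1 = 9 − 2·4
1 = −2·31 + 7·9
1 = 7·40 − 9·31
So 31·(-9) ≡ 1 (mod 40), giving 31⁻¹ ≡ 31.
x ≡ 31⁻¹·39 ≡ 31·39 ≡ 9 (mod 40).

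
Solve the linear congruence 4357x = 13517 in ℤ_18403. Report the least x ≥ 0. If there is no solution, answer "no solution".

6664

First find gcd(4357, 18403):
18403 = 4*4357 + 975
4357 = 4*975 + 457
975 = 2*457 + 61
457 = 7*61 + 30
61 = 2*30 + 1
30 = 30*1 + 0
gcd = 1, so a unique solution mod 18403 exists.
Back-substitute for the Bézout coefficients:
1 = 61 − 2·30
1 = −2·457 + 15·61
1 = 15·975 − 32·457
1 = −32·4357 + 143·975
1 = 143·18403 − 604·4357
So 4357·(-604) ≡ 1 (mod 18403), giving 4357⁻¹ ≡ 17799.
x ≡ 4357⁻¹·13517 ≡ 17799·13517 ≡ 6664 (mod 18403).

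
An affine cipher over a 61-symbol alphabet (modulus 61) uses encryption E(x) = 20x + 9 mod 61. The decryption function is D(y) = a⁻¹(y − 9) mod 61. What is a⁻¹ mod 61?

58

Extended Euclidean algorithm:
61 = 3×20 + 1
20 = 20×1 + 0
The gcd is 1. Working backward:
1 = 61 − 3·20
So 20·(-3) ≡ 1 (mod 61), and -3 ≡ 58 (mod 61).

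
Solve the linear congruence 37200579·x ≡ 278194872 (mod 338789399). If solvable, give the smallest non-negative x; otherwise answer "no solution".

gcd(37200579, 338789399):
338789399 = 9*37200579 + 3984188
37200579 = 9*3984188 + 1342887
3984188 = 2*1342887 + 1298414
1342887 = 1*1298414 + 44473
1298414 = 29*44473 + 8697
44473 = 5*8697 + 988
8697 = 8*988 + 793
988 = 1*793 + 195
793 = 4*195 + 13
195 = 15*13 + 0
gcd = 13, but 13 ∤ 278194872, so the congruence has no solution.

no solution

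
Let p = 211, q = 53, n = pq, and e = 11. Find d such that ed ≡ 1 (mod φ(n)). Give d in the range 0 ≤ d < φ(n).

φ(n) = (p−1)(q−1) = 210·52 = 10920.
Need d with 11·d ≡ 1 (mod 10920). Apply the extended Euclidean algorithm:
10920 = 992*11 + 8
11 = 1*8 + 3
8 = 2*3 + 2
3 = 1*2 + 1
2 = 2*1 + 0
Back-substitute:
1 = 3 − 2
1 = −8 + 3·3
1 = 3·11 − 4·8
1 = −4·10920 + 3971·11
So 11·3971 ≡ 1 (mod 10920), hence d = 3971.

3971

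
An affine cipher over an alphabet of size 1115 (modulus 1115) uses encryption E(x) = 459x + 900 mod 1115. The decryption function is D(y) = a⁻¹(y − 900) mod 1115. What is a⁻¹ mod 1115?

gcd(1115, 459) by repeated division:
1115 = 2·459 + 197
459 = 2·197 + 65
197 = 3·65 + 2
65 = 32·2 + 1
2 = 2·1 + 0
The gcd is 1. Working backward:
1 = 65 − 32·2
1 = −32·197 + 97·65
1 = 97·459 − 226·197
1 = −226·1115 + 549·459
So 459·549 ≡ 1 (mod 1115).

549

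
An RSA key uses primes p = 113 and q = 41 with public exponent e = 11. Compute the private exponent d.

2851

φ(n) = (p−1)(q−1) = 112·40 = 4480.
Need d with 11·d ≡ 1 (mod 4480). Apply the extended Euclidean algorithm:
4480 = 407×11 + 3
11 = 3×3 + 2
3 = 1×2 + 1
2 = 2×1 + 0
Back-substitute:
1 = 3 − 2
1 = −11 + 4·3
1 = 4·4480 − 1629·11
So 11·(-1629) ≡ 1 (mod 4480), hence d ≡ -1629 ≡ 2851 (mod 4480).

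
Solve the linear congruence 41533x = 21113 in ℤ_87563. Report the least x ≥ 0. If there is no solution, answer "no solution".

First find gcd(41533, 87563):
87563 = 2*41533 + 4497
41533 = 9*4497 + 1060
4497 = 4*1060 + 257
1060 = 4*257 + 32
257 = 8*32 + 1
32 = 32*1 + 0
gcd = 1, so a unique solution mod 87563 exists.
Back-substitute for the Bézout coefficients:
1 = 257 − 8·32
1 = −8·1060 + 33·257
1 = 33·4497 − 140·1060
1 = −140·41533 + 1293·4497
1 = 1293·87563 − 2726·41533
So 41533·(-2726) ≡ 1 (mod 87563), giving 41533⁻¹ ≡ 84837.
x ≡ 41533⁻¹·21113 ≡ 84837·21113 ≡ 62416 (mod 87563).

62416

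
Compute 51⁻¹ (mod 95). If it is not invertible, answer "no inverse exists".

41

Extended Euclidean algorithm:
95 = 1×51 + 44
51 = 1×44 + 7
44 = 6×7 + 2
7 = 3×2 + 1
2 = 2×1 + 0
Since gcd(51, 95) = 1, back-substitute to write 1 as a combination:
1 = 7 − 3·2
1 = −3·44 + 19·7
1 = 19·51 − 22·44
1 = −22·95 + 41·51
So 51·41 ≡ 1 (mod 95).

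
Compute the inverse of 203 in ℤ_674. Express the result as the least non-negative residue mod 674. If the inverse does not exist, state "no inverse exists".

591

Apply the Euclidean algorithm to 674 and 203:
674 = 3·203 + 65
203 = 3·65 + 8
65 = 8·8 + 1
8 = 8·1 + 0
The gcd is 1. Working backward:
1 = 65 − 8·8
1 = −8·203 + 25·65
1 = 25·674 − 83·203
Hence 203⁻¹ ≡ -83 ≡ 591 (mod 674).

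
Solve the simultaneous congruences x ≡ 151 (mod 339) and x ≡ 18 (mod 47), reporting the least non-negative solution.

Write x = 151 + 339·k. Then 339·k ≡ 18 − 151 ≡ 8 (mod 47).
Need 339⁻¹ mod 47. Extended Euclid on (47, 10):
47 = 4×10 + 7
10 = 1×7 + 3
7 = 2×3 + 1
3 = 3×1 + 0
Back-substitute:
1 = 7 − 2·3
1 = −2·10 + 3·7
1 = 3·47 − 14·10
339⁻¹ ≡ 33 (mod 47), so k ≡ 33·8 ≡ 29 (mod 47).
x = 151 + 339·29 = 9982.

9982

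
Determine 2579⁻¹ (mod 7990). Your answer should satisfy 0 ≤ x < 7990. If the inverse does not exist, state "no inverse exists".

gcd(7990, 2579) by repeated division:
7990 = 3*2579 + 253
2579 = 10*253 + 49
253 = 5*49 + 8
49 = 6*8 + 1
8 = 8*1 + 0
Since gcd(2579, 7990) = 1, back-substitute to write 1 as a combination:
1 = 49 − 6·8
1 = −6·253 + 31·49
1 = 31·2579 − 316·253
1 = −316·7990 + 979·2579
So 2579·979 ≡ 1 (mod 7990).

979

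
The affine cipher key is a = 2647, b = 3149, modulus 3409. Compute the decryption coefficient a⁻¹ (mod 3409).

85

Apply the Euclidean algorithm to 3409 and 2647:
3409 = 1·2647 + 762
2647 = 3·762 + 361
762 = 2·361 + 40
361 = 9·40 + 1
40 = 40·1 + 0
gcd = 1, so the inverse exists. Back-substitute:
1 = 361 − 9·40
1 = −9·762 + 19·361
1 = 19·2647 − 66·762
1 = −66·3409 + 85·2647
So 2647·85 ≡ 1 (mod 3409).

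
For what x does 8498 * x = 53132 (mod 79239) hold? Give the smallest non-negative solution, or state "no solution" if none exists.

First find gcd(8498, 79239):
79239 = 9·8498 + 2757
8498 = 3·2757 + 227
2757 = 12·227 + 33
227 = 6·33 + 29
33 = 1·29 + 4
29 = 7·4 + 1
4 = 4·1 + 0
gcd = 1, so a unique solution mod 79239 exists.
Back-substitute for the Bézout coefficients:
1 = 29 − 7·4
1 = −7·33 + 8·29
1 = 8·227 − 55·33
1 = −55·2757 + 668·227
1 = 668·8498 − 2059·2757
1 = −2059·79239 + 19199·8498
So 8498·(19199) ≡ 1 (mod 79239), giving 8498⁻¹ ≡ 19199.
x ≡ 8498⁻¹·53132 ≡ 19199·53132 ≡ 37621 (mod 79239).

37621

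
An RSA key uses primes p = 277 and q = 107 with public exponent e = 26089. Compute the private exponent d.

1321

φ(n) = (p−1)(q−1) = 276·106 = 29256.
Need d with 26089·d ≡ 1 (mod 29256). Apply the extended Euclidean algorithm:
29256 = 1×26089 + 3167
26089 = 8×3167 + 753
3167 = 4×753 + 155
753 = 4×155 + 133
155 = 1×133 + 22
133 = 6×22 + 1
22 = 22×1 + 0
Back-substitute:
1 = 133 − 6·22
1 = −6·155 + 7·133
1 = 7·753 − 34·155
1 = −34·3167 + 143·753
1 = 143·26089 − 1178·3167
1 = −1178·29256 + 1321·26089
So 26089·1321 ≡ 1 (mod 29256), hence d = 1321.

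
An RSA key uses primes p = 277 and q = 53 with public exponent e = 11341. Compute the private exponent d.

φ(n) = (p−1)(q−1) = 276·52 = 14352.
Need d with 11341·d ≡ 1 (mod 14352). Apply the extended Euclidean algorithm:
14352 = 1×11341 + 3011
11341 = 3×3011 + 2308
3011 = 1×2308 + 703
2308 = 3×703 + 199
703 = 3×199 + 106
199 = 1×106 + 93
106 = 1×93 + 13
93 = 7×13 + 2
13 = 6×2 + 1
2 = 2×1 + 0
Back-substitute:
1 = 13 − 6·2
1 = −6·93 + 43·13
1 = 43·106 − 49·93
1 = −49·199 + 92·106
1 = 92·703 − 325·199
1 = −325·2308 + 1067·703
1 = 1067·3011 − 1392·2308
1 = −1392·11341 + 5243·3011
1 = 5243·14352 − 6635·11341
So 11341·(-6635) ≡ 1 (mod 14352), hence d ≡ -6635 ≡ 7717 (mod 14352).

7717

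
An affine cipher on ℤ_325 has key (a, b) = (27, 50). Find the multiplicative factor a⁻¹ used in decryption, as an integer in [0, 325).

313

Extended Euclidean algorithm:
325 = 12*27 + 1
27 = 27*1 + 0
Since gcd(27, 325) = 1, back-substitute to write 1 as a combination:
1 = 325 − 12·27
So 27·(-12) ≡ 1 (mod 325), and -12 ≡ 313 (mod 325).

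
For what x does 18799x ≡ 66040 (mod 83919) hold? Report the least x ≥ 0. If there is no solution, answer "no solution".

no solution

gcd(18799, 83919):
83919 = 4·18799 + 8723
18799 = 2·8723 + 1353
8723 = 6·1353 + 605
1353 = 2·605 + 143
605 = 4·143 + 33
143 = 4·33 + 11
33 = 3·11 + 0
gcd = 11, but 11 ∤ 66040, so the congruence has no solution.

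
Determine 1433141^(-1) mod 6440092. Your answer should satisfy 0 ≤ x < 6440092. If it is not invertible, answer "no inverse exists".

3617277

gcd(6440092, 1433141) by repeated division:
6440092 = 4*1433141 + 707528
1433141 = 2*707528 + 18085
707528 = 39*18085 + 2213
18085 = 8*2213 + 381
2213 = 5*381 + 308
381 = 1*308 + 73
308 = 4*73 + 16
73 = 4*16 + 9
16 = 1*9 + 7
9 = 1*7 + 2
7 = 3*2 + 1
2 = 2*1 + 0
Since gcd(1433141, 6440092) = 1, back-substitute to write 1 as a combination:
1 = 7 − 3·2
1 = −3·9 + 4·7
1 = 4·16 − 7·9
1 = −7·73 + 32·16
1 = 32·308 − 135·73
1 = −135·381 + 167·308
1 = 167·2213 − 970·381
1 = −970·18085 + 7927·2213
1 = 7927·707528 − 310123·18085
1 = −310123·1433141 + 628173·707528
1 = 628173·6440092 − 2822815·1433141
So 1433141·(-2822815) ≡ 1 (mod 6440092), and -2822815 ≡ 3617277 (mod 6440092).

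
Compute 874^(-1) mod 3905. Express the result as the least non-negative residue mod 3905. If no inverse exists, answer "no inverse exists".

1604

Run Euclid on (3905, 874):
3905 = 4·874 + 409
874 = 2·409 + 56
409 = 7·56 + 17
56 = 3·17 + 5
17 = 3·5 + 2
5 = 2·2 + 1
2 = 2·1 + 0
Since gcd(874, 3905) = 1, back-substitute to write 1 as a combination:
1 = 5 − 2·2
1 = −2·17 + 7·5
1 = 7·56 − 23·17
1 = −23·409 + 168·56
1 = 168·874 − 359·409
1 = −359·3905 + 1604·874
So 874·1604 ≡ 1 (mod 3905).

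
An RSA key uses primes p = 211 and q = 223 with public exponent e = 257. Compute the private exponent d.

φ(n) = (p−1)(q−1) = 210·222 = 46620.
Need d with 257·d ≡ 1 (mod 46620). Apply the extended Euclidean algorithm:
46620 = 181*257 + 103
257 = 2*103 + 51
103 = 2*51 + 1
51 = 51*1 + 0
Back-substitute:
1 = 103 − 2·51
1 = −2·257 + 5·103
1 = 5·46620 − 907·257
So 257·(-907) ≡ 1 (mod 46620), hence d ≡ -907 ≡ 45713 (mod 46620).

45713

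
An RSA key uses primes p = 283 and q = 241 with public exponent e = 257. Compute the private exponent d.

60833

φ(n) = (p−1)(q−1) = 282·240 = 67680.
Need d with 257·d ≡ 1 (mod 67680). Apply the extended Euclidean algorithm:
67680 = 263*257 + 89
257 = 2*89 + 79
89 = 1*79 + 10
79 = 7*10 + 9
10 = 1*9 + 1
9 = 9*1 + 0
Back-substitute:
1 = 10 − 9
1 = −79 + 8·10
1 = 8·89 − 9·79
1 = −9·257 + 26·89
1 = 26·67680 − 6847·257
So 257·(-6847) ≡ 1 (mod 67680), hence d ≡ -6847 ≡ 60833 (mod 67680).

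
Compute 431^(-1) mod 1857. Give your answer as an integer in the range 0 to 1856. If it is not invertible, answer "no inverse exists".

1103

Run Euclid on (1857, 431):
1857 = 4·431 + 133
431 = 3·133 + 32
133 = 4·32 + 5
32 = 6·5 + 2
5 = 2·2 + 1
2 = 2·1 + 0
gcd = 1, so the inverse exists. Back-substitute:
1 = 5 − 2·2
1 = −2·32 + 13·5
1 = 13·133 − 54·32
1 = −54·431 + 175·133
1 = 175·1857 − 754·431
Thus 431·(-754) ≡ 1 (mod 1857); reducing, -754 mod 1857 = 1103.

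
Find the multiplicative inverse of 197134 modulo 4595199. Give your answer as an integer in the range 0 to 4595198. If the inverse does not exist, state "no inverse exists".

no inverse exists

Euclidean algorithm on 4595199, 197134:
4595199 = 23*197134 + 61117
197134 = 3*61117 + 13783
61117 = 4*13783 + 5985
13783 = 2*5985 + 1813
5985 = 3*1813 + 546
1813 = 3*546 + 175
546 = 3*175 + 21
175 = 8*21 + 7
21 = 3*7 + 0
Since gcd = 7 > 1, 197134 is not a unit mod 4595199.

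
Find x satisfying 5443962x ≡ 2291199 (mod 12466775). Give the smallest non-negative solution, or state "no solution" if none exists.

1469952

First find gcd(5443962, 12466775):
12466775 = 2*5443962 + 1578851
5443962 = 3*1578851 + 707409
1578851 = 2*707409 + 164033
707409 = 4*164033 + 51277
164033 = 3*51277 + 10202
51277 = 5*10202 + 267
10202 = 38*267 + 56
267 = 4*56 + 43
56 = 1*43 + 13
43 = 3*13 + 4
13 = 3*4 + 1
4 = 4*1 + 0
gcd = 1, so a unique solution mod 12466775 exists.
Back-substitute for the Bézout coefficients:
1 = 13 − 3·4
1 = −3·43 + 10·13
1 = 10·56 − 13·43
1 = −13·267 + 62·56
1 = 62·10202 − 2369·267
1 = −2369·51277 + 11907·10202
1 = 11907·164033 − 38090·51277
1 = −38090·707409 + 164267·164033
1 = 164267·1578851 − 366624·707409
1 = −366624·5443962 + 1264139·1578851
1 = 1264139·12466775 − 2894902·5443962
So 5443962·(-2894902) ≡ 1 (mod 12466775), giving 5443962⁻¹ ≡ 9571873.
x ≡ 5443962⁻¹·2291199 ≡ 9571873·2291199 ≡ 1469952 (mod 12466775).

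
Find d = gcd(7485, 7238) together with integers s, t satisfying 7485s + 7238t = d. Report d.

Repeated division:
7485 = 1×7238 + 247
7238 = 29×247 + 75
247 = 3×75 + 22
75 = 3×22 + 9
22 = 2×9 + 4
9 = 2×4 + 1
4 = 4×1 + 0
gcd(7485, 7238) = 1.
Back-substituting:
1 = 9 − 2·4
1 = −2·22 + 5·9
1 = 5·75 − 17·22
1 = −17·247 + 56·75
1 = 56·7238 − 1641·247
1 = −1641·7485 + 1697·7238
So 1 = (-1641)·7485 + (1697)·7238.

1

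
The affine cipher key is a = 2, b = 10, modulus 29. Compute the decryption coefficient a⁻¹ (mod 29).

Run Euclid on (29, 2):
29 = 14·2 + 1
2 = 2·1 + 0
Since gcd(2, 29) = 1, back-substitute to write 1 as a combination:
1 = 29 − 14·2
Thus 2·(-14) ≡ 1 (mod 29); reducing, -14 mod 29 = 15.

15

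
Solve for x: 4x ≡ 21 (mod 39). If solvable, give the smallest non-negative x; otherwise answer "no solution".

15

First find gcd(4, 39):
39 = 9·4 + 3
4 = 1·3 + 1
3 = 3·1 + 0
gcd = 1, so a unique solution mod 39 exists.
Back-substitute for the Bézout coefficients:
1 = 4 − 3
1 = −39 + 10·4
So 4·(10) ≡ 1 (mod 39), giving 4⁻¹ ≡ 10.
x ≡ 4⁻¹·21 ≡ 10·21 ≡ 15 (mod 39).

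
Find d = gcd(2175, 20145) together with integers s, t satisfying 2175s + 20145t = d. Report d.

Euclidean algorithm:
20145 = 9×2175 + 570
2175 = 3×570 + 465
570 = 1×465 + 105
465 = 4×105 + 45
105 = 2×45 + 15
45 = 3×15 + 0
gcd(2175, 20145) = 15.
Back-substituting:
15 = 105 − 2·45
15 = −2·465 + 9·105
15 = 9·570 − 11·465
15 = −11·2175 + 42·570
15 = 42·20145 − 389·2175
So 15 = (42)·20145 + (-389)·2175.

15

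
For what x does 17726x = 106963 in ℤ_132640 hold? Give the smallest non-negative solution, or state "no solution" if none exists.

gcd(17726, 132640):
132640 = 7×17726 + 8558
17726 = 2×8558 + 610
8558 = 14×610 + 18
610 = 33×18 + 16
18 = 1×16 + 2
16 = 8×2 + 0
gcd = 2, but 2 ∤ 106963, so the congruence has no solution.

no solution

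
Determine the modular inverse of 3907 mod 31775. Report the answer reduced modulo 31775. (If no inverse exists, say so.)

21918

Apply the Euclidean algorithm to 31775 and 3907:
31775 = 8·3907 + 519
3907 = 7·519 + 274
519 = 1·274 + 245
274 = 1·245 + 29
245 = 8·29 + 13
29 = 2·13 + 3
13 = 4·3 + 1
3 = 3·1 + 0
gcd = 1, so the inverse exists. Back-substitute:
1 = 13 − 4·3
1 = −4·29 + 9·13
1 = 9·245 − 76·29
1 = −76·274 + 85·245
1 = 85·519 − 161·274
1 = −161·3907 + 1212·519
1 = 1212·31775 − 9857·3907
Hence 3907⁻¹ ≡ -9857 ≡ 21918 (mod 31775).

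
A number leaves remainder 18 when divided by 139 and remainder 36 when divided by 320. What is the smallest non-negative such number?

Write x = 18 + 139·k. Then 139·k ≡ 36 − 18 ≡ 18 (mod 320).
Need 139⁻¹ mod 320. Extended Euclid on (320, 139):
320 = 2·139 + 42
139 = 3·42 + 13
42 = 3·13 + 3
13 = 4·3 + 1
3 = 3·1 + 0
Back-substitute:
1 = 13 − 4·3
1 = −4·42 + 13·13
1 = 13·139 − 43·42
1 = −43·320 + 99·139
139⁻¹ ≡ 99 (mod 320), so k ≡ 99·18 ≡ 182 (mod 320).
x = 18 + 139·182 = 25316.

25316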